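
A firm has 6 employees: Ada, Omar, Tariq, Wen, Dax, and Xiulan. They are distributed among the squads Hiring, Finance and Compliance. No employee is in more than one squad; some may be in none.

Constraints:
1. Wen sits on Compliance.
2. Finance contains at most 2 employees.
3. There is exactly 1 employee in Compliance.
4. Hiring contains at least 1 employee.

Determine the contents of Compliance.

Compliance = {Wen}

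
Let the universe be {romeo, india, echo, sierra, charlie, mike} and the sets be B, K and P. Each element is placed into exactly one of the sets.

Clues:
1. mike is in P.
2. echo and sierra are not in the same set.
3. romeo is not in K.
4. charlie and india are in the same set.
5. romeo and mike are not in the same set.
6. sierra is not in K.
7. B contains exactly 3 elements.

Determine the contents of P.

P = {mike, sierra}

From (1): mike ∈ P.
From (3): romeo ∉ K.
From (6): sierra ∉ K.
(5): romeo ∉ P.
Only one set left: romeo ∈ B.
Suppose india ∈ P: no assignment then satisfies all the clues, so india ∉ P.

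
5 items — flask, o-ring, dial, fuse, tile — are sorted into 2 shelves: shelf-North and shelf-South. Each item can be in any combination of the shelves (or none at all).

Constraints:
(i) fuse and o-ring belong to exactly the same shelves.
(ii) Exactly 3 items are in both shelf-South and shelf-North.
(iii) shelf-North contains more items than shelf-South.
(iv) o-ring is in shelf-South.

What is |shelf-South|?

3

From (iv): o-ring ∈ shelf-South.
(i): fuse matches o-ring: fuse ∈ shelf-South.
Suppose o-ring ∉ shelf-North: no assignment then satisfies all the clues, so o-ring ∈ shelf-North.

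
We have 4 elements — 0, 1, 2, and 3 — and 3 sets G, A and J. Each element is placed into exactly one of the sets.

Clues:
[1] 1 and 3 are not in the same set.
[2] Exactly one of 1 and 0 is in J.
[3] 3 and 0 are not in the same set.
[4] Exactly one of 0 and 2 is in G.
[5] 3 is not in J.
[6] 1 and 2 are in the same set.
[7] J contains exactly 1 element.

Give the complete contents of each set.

From (5): 3 ∉ J.
Suppose 0 ∈ G: no assignment then satisfies all the clues, so 0 ∉ G.

G = {1, 2}; A = {3}; J = {0}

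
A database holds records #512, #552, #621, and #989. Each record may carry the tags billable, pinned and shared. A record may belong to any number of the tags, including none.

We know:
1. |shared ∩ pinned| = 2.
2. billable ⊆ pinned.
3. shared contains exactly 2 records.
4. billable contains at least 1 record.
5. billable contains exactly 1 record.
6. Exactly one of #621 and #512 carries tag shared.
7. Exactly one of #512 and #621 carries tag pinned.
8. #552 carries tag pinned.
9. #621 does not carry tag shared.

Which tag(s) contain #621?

#621: none

From (8): #552 ∈ pinned.
From (9): #621 ∉ shared.
(6) (exactly one): #512 ∈ shared.
Suppose #621 ∈ billable: no assignment then satisfies all the clues, so #621 ∉ billable.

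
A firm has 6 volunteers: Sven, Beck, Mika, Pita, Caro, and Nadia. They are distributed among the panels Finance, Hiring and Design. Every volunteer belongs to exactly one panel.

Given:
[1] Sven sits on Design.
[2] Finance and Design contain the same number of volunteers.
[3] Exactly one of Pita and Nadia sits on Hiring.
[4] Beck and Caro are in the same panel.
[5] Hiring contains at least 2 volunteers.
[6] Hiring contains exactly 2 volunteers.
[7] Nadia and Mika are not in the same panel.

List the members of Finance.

Finance = {Beck, Caro}

From (1): Sven ∈ Design.
Suppose Beck ∉ Finance: no assignment then satisfies all the clues, so Beck ∈ Finance.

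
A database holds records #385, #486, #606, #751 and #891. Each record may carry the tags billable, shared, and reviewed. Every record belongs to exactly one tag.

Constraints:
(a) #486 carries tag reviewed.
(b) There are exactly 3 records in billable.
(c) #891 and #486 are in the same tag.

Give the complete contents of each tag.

From (a): #486 ∈ reviewed.
(c): #891 matches #486: #891 ∉ billable.
(c): #891 matches #486: #891 ∉ shared.
(c): #891 matches #486: #891 ∈ reviewed.
(b): only 3 candidates remain for billable, so all are in.

billable = {#385, #606, #751}; shared = {}; reviewed = {#486, #891}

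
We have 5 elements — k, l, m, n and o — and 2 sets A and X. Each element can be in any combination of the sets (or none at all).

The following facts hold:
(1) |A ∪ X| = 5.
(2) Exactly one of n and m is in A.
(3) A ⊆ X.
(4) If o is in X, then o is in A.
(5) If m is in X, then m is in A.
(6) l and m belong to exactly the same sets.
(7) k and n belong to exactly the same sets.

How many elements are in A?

3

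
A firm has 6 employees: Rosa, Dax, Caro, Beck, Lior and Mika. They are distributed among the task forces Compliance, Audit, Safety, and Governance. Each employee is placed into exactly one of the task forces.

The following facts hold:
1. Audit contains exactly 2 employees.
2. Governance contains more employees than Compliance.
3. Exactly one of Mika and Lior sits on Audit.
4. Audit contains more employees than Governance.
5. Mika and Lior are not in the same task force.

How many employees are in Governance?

1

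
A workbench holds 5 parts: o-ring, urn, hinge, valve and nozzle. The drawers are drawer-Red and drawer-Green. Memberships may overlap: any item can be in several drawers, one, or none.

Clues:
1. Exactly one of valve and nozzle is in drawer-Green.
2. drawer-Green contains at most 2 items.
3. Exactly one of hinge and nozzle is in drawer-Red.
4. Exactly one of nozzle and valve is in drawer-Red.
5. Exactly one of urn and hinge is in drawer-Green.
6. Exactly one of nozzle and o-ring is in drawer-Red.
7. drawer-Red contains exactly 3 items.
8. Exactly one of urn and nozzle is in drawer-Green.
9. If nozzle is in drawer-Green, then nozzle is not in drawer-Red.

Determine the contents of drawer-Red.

drawer-Red = {hinge, o-ring, valve}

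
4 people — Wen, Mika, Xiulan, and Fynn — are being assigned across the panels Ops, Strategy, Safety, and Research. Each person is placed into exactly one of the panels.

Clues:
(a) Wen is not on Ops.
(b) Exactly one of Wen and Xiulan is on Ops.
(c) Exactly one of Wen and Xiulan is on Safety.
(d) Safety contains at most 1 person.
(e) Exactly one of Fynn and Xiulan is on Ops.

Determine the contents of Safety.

From (a): Wen ∉ Ops.
(b) (exactly one): Xiulan ∈ Ops.
(c) (exactly one): Wen ∈ Safety.
(d): Safety already has 1, so the rest are out.
(e) (exactly one): Fynn ∉ Ops.

Safety = {Wen}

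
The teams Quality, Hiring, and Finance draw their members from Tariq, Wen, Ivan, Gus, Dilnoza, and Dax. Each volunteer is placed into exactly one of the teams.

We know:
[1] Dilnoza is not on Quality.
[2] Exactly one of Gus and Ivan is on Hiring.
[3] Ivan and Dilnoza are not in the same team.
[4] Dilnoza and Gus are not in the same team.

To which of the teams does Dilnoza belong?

Dilnoza: Finance

From (1): Dilnoza ∉ Quality.
Suppose Dilnoza ∈ Hiring: no assignment then satisfies all the clues, so Dilnoza ∉ Hiring.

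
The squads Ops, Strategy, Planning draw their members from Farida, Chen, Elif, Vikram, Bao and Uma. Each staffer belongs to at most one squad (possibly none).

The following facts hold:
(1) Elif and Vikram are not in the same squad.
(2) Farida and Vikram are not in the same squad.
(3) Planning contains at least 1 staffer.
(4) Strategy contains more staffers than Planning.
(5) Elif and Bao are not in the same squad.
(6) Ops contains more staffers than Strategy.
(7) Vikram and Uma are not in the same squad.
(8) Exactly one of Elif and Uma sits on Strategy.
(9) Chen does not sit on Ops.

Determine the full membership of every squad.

Ops = {Bao, Farida, Uma}; Strategy = {Chen, Elif}; Planning = {Vikram}

From (9): Chen ∉ Ops.
Suppose Farida ∉ Ops: no assignment then satisfies all the clues, so Farida ∈ Ops.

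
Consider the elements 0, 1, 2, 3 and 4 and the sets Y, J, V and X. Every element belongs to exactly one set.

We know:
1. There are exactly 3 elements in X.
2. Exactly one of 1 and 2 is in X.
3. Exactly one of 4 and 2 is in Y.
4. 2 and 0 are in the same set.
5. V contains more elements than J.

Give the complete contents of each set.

Y = {4}; J = {}; V = {1}; X = {0, 2, 3}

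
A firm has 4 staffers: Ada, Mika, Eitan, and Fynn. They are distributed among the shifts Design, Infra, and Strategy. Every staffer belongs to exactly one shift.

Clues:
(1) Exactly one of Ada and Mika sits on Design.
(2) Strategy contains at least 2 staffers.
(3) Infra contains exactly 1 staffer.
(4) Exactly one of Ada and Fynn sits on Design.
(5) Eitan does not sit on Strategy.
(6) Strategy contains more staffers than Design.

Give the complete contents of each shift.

Design = {Ada}; Infra = {Eitan}; Strategy = {Fynn, Mika}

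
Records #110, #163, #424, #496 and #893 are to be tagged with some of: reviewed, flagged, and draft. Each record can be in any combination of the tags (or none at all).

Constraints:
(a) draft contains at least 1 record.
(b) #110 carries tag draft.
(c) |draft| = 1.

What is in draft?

From (b): #110 ∈ draft.
(c): draft already has 1, so the rest are out.

draft = {#110}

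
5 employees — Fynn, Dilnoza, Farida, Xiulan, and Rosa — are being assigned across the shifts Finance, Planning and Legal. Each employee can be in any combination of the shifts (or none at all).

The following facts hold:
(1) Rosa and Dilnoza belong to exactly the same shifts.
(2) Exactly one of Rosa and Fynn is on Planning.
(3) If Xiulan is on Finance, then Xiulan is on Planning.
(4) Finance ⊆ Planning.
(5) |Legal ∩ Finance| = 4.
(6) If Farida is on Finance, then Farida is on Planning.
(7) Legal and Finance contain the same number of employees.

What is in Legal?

Legal = {Dilnoza, Farida, Rosa, Xiulan}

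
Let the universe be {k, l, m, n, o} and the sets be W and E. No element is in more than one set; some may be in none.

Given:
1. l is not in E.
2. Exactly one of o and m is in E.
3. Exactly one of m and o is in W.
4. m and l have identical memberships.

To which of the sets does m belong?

From (1): l ∉ E.
(4): m matches l: m ∉ E.
(2) (exactly one): o ∈ E.
(3) (exactly one): m ∈ W.
(4): l matches m: l ∈ W.

m: W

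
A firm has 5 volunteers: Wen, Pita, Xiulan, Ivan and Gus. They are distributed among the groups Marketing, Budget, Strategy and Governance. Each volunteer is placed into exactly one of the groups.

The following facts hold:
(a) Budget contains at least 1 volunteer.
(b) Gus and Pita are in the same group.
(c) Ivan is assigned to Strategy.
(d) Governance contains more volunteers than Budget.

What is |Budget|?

1

From (c): Ivan ∈ Strategy.
Suppose Pita ∈ Marketing: no assignment then satisfies all the clues, so Pita ∉ Marketing.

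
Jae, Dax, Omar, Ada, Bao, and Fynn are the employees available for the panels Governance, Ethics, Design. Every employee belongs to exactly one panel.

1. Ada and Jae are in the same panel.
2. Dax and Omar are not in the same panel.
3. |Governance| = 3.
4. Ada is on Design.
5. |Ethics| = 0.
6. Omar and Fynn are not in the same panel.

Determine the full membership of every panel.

From (4): Ada ∈ Design.
(1): Jae matches Ada: Jae ∉ Governance.
(1): Jae matches Ada: Jae ∉ Ethics.
(1): Jae matches Ada: Jae ∈ Design.
(5): Ethics already has 0, so the rest are out.
Suppose Dax ∉ Governance: no assignment then satisfies all the clues, so Dax ∈ Governance.

Governance = {Bao, Dax, Fynn}; Ethics = {}; Design = {Ada, Jae, Omar}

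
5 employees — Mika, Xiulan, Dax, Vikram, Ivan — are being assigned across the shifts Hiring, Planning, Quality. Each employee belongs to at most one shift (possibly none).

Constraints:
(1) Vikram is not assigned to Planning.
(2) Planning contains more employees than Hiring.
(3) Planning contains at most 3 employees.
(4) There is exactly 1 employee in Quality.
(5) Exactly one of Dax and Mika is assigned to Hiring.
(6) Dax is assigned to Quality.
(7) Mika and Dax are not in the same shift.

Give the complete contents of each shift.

Hiring = {Mika}; Planning = {Ivan, Xiulan}; Quality = {Dax}

From (1): Vikram ∉ Planning.
From (6): Dax ∈ Quality.
(4): Quality already has 1, so the rest are out.
(5) (exactly one): Mika ∈ Hiring.
Suppose Xiulan ∈ Hiring: no assignment then satisfies all the clues, so Xiulan ∉ Hiring.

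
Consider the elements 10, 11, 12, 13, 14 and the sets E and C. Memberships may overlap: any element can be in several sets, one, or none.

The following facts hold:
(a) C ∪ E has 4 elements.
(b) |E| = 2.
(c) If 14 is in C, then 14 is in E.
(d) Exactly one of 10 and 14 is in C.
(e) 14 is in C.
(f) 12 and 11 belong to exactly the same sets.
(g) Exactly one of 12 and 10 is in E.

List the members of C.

C = {11, 12, 14}

From (e): 14 ∈ C.
(c): 14 ∈ E.
(d) (exactly one): 10 ∉ C.
Suppose 11 ∉ C: no assignment then satisfies all the clues, so 11 ∈ C.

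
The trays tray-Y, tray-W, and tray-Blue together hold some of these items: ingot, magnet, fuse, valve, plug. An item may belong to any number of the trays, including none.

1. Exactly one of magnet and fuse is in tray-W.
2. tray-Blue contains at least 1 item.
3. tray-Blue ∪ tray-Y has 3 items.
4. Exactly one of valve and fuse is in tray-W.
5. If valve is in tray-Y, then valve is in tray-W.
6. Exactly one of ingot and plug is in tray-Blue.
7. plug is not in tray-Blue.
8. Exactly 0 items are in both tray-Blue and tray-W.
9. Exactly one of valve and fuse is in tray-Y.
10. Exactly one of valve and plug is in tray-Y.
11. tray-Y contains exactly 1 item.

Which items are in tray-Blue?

tray-Blue = {fuse, ingot}

From (7): plug ∉ tray-Blue.
(6) (exactly one): ingot ∈ tray-Blue.
Suppose magnet ∈ tray-Blue: no assignment then satisfies all the clues, so magnet ∉ tray-Blue.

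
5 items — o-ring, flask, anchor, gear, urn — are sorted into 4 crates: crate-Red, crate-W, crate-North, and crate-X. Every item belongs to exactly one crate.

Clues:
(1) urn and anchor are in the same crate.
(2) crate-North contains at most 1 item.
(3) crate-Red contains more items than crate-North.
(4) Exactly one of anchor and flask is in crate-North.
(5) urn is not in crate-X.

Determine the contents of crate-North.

crate-North = {flask}

From (5): urn ∉ crate-X.
(1): anchor matches urn: anchor ∉ crate-X.
Suppose o-ring ∈ crate-North: no assignment then satisfies all the clues, so o-ring ∉ crate-North.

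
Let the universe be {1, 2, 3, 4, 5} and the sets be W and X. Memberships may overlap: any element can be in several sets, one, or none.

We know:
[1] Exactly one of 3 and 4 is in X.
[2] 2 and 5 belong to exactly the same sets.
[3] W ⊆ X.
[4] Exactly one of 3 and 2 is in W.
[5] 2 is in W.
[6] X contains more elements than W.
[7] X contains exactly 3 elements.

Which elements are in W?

W = {2, 5}

From (5): 2 ∈ W.
(2): 5 matches 2: 5 ∈ W.
(3) with 2 ∈ W: 2 ∈ X.
(3) with 5 ∈ W: 5 ∈ X.
(4) (exactly one): 3 ∉ W.
Suppose 1 ∈ W: no assignment then satisfies all the clues, so 1 ∉ W.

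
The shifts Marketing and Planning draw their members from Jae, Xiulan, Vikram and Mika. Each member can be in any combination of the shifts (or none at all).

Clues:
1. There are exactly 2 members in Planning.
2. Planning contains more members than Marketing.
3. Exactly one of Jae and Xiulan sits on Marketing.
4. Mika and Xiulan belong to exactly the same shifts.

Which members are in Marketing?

Marketing = {Jae}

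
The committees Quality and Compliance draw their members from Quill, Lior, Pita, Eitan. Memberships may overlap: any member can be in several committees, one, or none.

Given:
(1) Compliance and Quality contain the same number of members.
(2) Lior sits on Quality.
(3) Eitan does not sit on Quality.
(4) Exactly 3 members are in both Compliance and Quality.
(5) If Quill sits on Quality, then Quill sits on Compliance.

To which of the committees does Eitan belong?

Eitan: none

From (2): Lior ∈ Quality.
From (3): Eitan ∉ Quality.
Suppose Eitan ∈ Compliance: no assignment then satisfies all the clues, so Eitan ∉ Compliance.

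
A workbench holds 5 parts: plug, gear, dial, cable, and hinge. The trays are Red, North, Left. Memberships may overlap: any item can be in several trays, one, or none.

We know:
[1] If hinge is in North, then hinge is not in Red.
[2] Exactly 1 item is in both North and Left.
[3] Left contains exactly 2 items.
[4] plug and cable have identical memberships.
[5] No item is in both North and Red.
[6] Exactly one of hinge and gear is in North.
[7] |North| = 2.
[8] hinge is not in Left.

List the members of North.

North = {dial, hinge}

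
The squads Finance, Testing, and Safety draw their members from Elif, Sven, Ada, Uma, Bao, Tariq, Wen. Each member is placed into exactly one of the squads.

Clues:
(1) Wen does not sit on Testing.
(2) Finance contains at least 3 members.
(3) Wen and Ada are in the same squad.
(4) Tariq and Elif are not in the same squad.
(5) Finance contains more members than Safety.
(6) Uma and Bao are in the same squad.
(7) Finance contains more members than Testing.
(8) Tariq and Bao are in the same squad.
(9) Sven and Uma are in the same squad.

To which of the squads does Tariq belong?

From (1): Wen ∉ Testing.
(3): Ada matches Wen: Ada ∉ Testing.
Suppose Tariq ∉ Finance: no assignment then satisfies all the clues, so Tariq ∈ Finance.

Tariq: Finance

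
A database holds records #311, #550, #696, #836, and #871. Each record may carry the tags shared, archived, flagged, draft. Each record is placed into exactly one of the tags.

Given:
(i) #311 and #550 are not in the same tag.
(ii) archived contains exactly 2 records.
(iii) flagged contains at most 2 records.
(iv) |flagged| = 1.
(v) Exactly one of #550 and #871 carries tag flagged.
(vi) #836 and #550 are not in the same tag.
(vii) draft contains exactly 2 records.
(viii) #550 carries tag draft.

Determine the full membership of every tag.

shared = {}; archived = {#311, #836}; flagged = {#871}; draft = {#550, #696}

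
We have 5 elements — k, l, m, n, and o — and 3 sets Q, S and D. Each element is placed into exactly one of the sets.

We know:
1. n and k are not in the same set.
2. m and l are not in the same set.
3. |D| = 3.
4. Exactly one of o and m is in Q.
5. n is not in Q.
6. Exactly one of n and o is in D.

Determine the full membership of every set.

Q = {m}; S = {n}; D = {k, l, o}

From (5): n ∉ Q.
Suppose k ∈ Q: no assignment then satisfies all the clues, so k ∉ Q.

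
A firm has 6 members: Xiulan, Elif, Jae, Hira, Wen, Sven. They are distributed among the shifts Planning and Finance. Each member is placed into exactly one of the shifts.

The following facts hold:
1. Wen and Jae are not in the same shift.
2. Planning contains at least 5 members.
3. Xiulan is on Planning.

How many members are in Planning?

5

From (3): Xiulan ∈ Planning.
Suppose Elif ∉ Planning: no assignment then satisfies all the clues, so Elif ∈ Planning.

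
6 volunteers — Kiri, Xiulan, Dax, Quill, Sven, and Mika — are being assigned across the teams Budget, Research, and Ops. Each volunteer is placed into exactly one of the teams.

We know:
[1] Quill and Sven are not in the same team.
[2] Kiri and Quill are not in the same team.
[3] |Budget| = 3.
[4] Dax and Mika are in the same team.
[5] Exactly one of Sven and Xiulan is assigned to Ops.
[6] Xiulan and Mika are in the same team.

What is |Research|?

1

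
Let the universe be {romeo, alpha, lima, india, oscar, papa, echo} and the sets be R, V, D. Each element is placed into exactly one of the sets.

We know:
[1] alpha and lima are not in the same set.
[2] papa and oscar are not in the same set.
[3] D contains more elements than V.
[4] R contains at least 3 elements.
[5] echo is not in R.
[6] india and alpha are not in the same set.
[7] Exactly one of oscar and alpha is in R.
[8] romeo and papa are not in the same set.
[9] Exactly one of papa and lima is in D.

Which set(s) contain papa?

papa: D

From (5): echo ∉ R.
Suppose papa ∈ R: no assignment then satisfies all the clues, so papa ∉ R.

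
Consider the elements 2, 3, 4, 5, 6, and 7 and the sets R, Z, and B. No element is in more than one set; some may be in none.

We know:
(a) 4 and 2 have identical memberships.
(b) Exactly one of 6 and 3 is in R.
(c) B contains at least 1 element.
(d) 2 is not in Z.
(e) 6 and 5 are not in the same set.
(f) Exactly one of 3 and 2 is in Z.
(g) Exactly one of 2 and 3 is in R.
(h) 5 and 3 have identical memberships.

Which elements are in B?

From (d): 2 ∉ Z.
(a): 4 matches 2: 4 ∉ Z.
(f) (exactly one): 3 ∈ Z.
(g) (exactly one): 2 ∈ R.
(h): 5 matches 3: 5 ∉ R.
(h): 5 matches 3: 5 ∈ Z.
(a): 4 matches 2: 4 ∈ R.
(b) (exactly one): 6 ∈ R.
(c): only 1 candidates remain for B, so all are in.

B = {7}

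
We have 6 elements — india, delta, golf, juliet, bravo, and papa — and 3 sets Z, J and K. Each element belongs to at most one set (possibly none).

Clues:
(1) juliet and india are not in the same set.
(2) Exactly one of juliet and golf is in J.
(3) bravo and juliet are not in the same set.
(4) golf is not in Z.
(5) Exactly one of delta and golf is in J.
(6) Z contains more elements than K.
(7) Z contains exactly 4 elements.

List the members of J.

J = {golf}

From (4): golf ∉ Z.
Suppose india ∈ J: no assignment then satisfies all the clues, so india ∉ J.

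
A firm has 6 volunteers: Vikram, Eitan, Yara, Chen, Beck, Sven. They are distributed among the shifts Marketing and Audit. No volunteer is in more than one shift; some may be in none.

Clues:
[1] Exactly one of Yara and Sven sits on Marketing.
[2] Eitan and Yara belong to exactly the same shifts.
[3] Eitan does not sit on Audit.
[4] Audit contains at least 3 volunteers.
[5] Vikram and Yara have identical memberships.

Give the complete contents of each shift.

Marketing = {Eitan, Vikram, Yara}; Audit = {Beck, Chen, Sven}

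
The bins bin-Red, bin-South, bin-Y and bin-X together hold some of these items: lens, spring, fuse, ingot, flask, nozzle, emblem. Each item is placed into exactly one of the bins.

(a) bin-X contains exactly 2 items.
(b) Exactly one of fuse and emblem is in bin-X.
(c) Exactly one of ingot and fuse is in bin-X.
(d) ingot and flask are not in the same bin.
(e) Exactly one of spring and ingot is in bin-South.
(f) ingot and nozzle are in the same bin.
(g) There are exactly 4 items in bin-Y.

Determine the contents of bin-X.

bin-X = {flask, fuse}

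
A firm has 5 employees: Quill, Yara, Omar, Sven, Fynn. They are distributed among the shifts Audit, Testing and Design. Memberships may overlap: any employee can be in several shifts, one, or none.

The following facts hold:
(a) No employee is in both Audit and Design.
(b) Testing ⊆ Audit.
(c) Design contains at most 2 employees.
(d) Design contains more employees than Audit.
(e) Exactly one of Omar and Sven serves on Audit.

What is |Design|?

2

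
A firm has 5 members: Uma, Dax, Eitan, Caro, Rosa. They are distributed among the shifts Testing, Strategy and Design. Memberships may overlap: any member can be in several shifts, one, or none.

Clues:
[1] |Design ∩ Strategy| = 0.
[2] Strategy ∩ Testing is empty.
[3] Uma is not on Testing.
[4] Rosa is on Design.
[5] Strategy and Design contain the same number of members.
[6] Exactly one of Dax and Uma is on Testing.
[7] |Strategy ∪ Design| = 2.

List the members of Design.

Design = {Rosa}

From (3): Uma ∉ Testing.
From (4): Rosa ∈ Design.
(6) (exactly one): Dax ∈ Testing.
(2) (disjoint): Dax ∉ Strategy.
Suppose Uma ∈ Design: no assignment then satisfies all the clues, so Uma ∉ Design.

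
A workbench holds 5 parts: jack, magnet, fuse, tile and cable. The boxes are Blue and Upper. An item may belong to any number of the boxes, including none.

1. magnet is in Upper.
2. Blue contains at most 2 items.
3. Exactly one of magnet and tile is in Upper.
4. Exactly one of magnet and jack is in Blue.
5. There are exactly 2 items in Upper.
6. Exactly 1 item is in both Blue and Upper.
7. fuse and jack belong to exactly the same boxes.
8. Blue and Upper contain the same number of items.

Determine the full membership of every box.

Blue = {magnet, tile}; Upper = {cable, magnet}

From (1): magnet ∈ Upper.
(3) (exactly one): tile ∉ Upper.
Suppose jack ∈ Blue: no assignment then satisfies all the clues, so jack ∉ Blue.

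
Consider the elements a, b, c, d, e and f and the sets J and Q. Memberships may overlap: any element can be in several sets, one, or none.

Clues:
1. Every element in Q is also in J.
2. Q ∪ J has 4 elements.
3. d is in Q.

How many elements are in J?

From (3): d ∈ Q.
(1) with d ∈ Q: d ∈ J.

4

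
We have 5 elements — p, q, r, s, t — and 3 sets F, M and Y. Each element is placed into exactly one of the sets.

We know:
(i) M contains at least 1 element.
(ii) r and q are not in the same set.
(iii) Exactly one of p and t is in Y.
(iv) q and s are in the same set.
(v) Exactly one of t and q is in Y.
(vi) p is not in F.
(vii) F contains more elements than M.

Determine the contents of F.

From (vi): p ∉ F.
Suppose q ∉ F: no assignment then satisfies all the clues, so q ∈ F.

F = {q, s}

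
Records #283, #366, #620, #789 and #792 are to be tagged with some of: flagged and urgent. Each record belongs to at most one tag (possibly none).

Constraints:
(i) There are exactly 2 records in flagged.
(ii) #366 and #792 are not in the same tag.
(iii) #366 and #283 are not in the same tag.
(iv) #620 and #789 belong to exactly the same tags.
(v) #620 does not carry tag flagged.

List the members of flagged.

flagged = {#283, #792}

From (v): #620 ∉ flagged.
(iv): #789 matches #620: #789 ∉ flagged.
Suppose #283 ∉ flagged: no assignment then satisfies all the clues, so #283 ∈ flagged.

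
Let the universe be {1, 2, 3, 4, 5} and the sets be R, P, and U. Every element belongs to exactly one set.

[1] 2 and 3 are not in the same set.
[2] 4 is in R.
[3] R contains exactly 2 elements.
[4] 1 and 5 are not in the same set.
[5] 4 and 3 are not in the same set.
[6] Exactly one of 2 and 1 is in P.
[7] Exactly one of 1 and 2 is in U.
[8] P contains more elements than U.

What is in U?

From (2): 4 ∈ R.
(5): 3 ∉ R.
Suppose 1 ∈ U: no assignment then satisfies all the clues, so 1 ∉ U.

U = {2}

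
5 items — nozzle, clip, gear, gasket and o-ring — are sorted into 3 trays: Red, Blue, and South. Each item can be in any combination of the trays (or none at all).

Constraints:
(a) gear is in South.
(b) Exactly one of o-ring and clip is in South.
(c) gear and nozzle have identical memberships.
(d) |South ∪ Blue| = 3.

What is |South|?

3

From (a): gear ∈ South.
(c): nozzle matches gear: nozzle ∈ South.
Suppose gasket ∈ Blue: no assignment then satisfies all the clues, so gasket ∉ Blue.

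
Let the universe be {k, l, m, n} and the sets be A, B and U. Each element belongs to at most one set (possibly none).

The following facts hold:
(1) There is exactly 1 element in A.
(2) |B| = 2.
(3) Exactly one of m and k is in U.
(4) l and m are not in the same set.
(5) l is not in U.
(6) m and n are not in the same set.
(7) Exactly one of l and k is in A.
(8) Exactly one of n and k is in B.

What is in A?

A = {k}

From (5): l ∉ U.
Suppose k ∉ A: no assignment then satisfies all the clues, so k ∈ A.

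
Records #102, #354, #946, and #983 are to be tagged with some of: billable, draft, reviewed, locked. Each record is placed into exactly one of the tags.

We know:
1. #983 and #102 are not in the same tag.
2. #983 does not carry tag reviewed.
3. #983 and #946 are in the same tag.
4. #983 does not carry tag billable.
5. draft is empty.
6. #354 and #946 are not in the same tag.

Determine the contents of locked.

locked = {#946, #983}

From (2): #983 ∉ reviewed.
From (4): #983 ∉ billable.
(3): #946 matches #983: #946 ∉ billable.
(3): #946 matches #983: #946 ∉ reviewed.
(5): draft already has 0, so the rest are out.
Only one tag left: #946 ∈ locked.
Only one tag left: #983 ∈ locked.
(1): #102 ∉ locked.
(6): #354 ∉ locked.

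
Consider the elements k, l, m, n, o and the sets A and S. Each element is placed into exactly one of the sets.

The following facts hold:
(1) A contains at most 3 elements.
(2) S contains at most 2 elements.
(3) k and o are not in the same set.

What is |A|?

3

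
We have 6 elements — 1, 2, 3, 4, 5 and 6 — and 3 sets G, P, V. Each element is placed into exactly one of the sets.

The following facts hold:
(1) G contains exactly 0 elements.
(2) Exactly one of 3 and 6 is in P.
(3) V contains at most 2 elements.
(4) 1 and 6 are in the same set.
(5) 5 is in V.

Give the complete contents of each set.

G = {}; P = {1, 2, 4, 6}; V = {3, 5}

From (5): 5 ∈ V.
(1): G already has 0, so the rest are out.
Suppose 1 ∉ P: no assignment then satisfies all the clues, so 1 ∈ P.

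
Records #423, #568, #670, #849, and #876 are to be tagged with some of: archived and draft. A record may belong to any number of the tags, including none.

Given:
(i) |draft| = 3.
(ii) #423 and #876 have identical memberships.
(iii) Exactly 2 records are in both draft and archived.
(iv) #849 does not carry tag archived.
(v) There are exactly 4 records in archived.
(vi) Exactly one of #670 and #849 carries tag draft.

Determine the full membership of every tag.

archived = {#423, #568, #670, #876}; draft = {#423, #849, #876}

From (iv): #849 ∉ archived.
(v): only 4 candidates remain for archived, so all are in.
Suppose #423 ∉ draft: no assignment then satisfies all the clues, so #423 ∈ draft.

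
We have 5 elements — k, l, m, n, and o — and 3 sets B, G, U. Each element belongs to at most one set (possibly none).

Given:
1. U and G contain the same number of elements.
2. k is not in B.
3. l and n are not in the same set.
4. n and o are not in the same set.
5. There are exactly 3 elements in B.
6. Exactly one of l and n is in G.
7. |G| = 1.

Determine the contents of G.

G = {n}

From (2): k ∉ B.
Suppose k ∈ G: no assignment then satisfies all the clues, so k ∉ G.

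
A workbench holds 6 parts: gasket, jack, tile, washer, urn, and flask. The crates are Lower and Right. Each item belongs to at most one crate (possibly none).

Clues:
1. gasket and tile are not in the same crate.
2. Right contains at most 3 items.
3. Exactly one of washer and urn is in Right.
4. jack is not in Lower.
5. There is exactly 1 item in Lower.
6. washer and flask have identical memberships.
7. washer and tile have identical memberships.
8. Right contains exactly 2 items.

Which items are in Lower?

From (4): jack ∉ Lower.
Suppose gasket ∉ Lower: no assignment then satisfies all the clues, so gasket ∈ Lower.

Lower = {gasket}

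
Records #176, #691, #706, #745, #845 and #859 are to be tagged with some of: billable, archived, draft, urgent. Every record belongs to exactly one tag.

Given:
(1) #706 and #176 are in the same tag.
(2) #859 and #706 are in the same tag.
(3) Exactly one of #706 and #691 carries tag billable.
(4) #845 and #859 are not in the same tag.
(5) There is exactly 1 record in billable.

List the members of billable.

billable = {#691}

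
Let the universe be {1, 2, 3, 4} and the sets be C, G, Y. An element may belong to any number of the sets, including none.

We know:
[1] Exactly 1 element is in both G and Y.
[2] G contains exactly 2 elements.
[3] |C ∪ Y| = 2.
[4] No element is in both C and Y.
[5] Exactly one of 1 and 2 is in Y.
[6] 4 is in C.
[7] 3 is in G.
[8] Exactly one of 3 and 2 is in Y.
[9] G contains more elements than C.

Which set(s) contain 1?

From (6): 4 ∈ C.
From (7): 3 ∈ G.
(4) (disjoint): 4 ∉ Y.
Suppose 1 ∈ C: no assignment then satisfies all the clues, so 1 ∉ C.

1: none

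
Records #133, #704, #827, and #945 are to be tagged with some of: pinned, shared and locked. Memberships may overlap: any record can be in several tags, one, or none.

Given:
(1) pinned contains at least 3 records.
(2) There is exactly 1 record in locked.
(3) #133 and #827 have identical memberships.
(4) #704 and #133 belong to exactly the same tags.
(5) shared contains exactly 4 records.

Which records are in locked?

locked = {#945}

(5): only 4 candidates remain for shared, so all are in.
Suppose #133 ∈ locked: no assignment then satisfies all the clues, so #133 ∉ locked.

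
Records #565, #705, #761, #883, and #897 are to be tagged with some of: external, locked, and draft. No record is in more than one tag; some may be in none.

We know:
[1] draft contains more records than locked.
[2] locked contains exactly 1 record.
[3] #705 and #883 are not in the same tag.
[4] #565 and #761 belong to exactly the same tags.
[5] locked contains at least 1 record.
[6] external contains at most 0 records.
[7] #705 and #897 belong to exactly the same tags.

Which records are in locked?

locked = {#883}

(6): external already has 0, so the rest are out.
Suppose #565 ∈ locked: no assignment then satisfies all the clues, so #565 ∉ locked.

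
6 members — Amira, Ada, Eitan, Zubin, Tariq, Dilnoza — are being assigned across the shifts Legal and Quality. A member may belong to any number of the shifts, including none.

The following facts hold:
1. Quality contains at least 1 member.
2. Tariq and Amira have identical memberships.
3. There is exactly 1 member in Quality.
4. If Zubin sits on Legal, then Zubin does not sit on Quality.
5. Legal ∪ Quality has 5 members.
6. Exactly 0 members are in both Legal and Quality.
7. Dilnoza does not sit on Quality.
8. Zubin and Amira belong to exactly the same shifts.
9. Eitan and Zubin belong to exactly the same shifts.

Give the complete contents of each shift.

Legal = {Amira, Eitan, Tariq, Zubin}; Quality = {Ada}

From (7): Dilnoza ∉ Quality.
Suppose Amira ∉ Legal: no assignment then satisfies all the clues, so Amira ∈ Legal.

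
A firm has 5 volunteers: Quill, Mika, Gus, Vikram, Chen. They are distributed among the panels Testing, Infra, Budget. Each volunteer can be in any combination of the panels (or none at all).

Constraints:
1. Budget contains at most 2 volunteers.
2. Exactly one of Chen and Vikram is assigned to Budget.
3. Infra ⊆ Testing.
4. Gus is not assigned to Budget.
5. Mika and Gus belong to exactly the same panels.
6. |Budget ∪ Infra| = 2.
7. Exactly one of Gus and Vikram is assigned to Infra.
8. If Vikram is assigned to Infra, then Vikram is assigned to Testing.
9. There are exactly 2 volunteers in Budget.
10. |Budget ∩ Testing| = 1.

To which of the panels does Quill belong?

Quill: Budget

From (4): Gus ∉ Budget.
(5): Mika matches Gus: Mika ∉ Budget.
Suppose Quill ∈ Testing: no assignment then satisfies all the clues, so Quill ∉ Testing.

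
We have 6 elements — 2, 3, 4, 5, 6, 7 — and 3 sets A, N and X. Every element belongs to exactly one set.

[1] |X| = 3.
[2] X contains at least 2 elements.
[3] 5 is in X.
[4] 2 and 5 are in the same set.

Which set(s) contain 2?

2: X

From (3): 5 ∈ X.
(4): 2 matches 5: 2 ∉ A.
(4): 2 matches 5: 2 ∉ N.
(4): 2 matches 5: 2 ∈ X.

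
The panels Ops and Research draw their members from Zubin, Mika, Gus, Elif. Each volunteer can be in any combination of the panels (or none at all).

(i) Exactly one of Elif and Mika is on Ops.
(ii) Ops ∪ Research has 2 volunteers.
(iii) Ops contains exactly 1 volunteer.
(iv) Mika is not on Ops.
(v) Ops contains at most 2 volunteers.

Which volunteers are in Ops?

From (iv): Mika ∉ Ops.
(i) (exactly one): Elif ∈ Ops.
(iii): Ops already has 1, so the rest are out.

Ops = {Elif}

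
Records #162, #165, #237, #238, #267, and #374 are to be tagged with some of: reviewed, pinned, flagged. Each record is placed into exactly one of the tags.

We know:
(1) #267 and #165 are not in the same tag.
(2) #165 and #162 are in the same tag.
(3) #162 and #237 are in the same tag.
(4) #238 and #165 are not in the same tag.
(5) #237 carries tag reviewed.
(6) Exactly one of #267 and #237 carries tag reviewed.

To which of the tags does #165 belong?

#165: reviewed

From (5): #237 ∈ reviewed.
(3): #162 matches #237: #162 ∈ reviewed.
(6) (exactly one): #267 ∉ reviewed.
(2): #165 matches #162: #165 ∈ reviewed.
(4): #238 ∉ reviewed.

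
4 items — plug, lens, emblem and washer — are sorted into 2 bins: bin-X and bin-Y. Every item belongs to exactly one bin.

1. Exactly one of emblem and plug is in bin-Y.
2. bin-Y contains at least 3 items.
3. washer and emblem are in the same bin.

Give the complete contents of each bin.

bin-X = {plug}; bin-Y = {emblem, lens, washer}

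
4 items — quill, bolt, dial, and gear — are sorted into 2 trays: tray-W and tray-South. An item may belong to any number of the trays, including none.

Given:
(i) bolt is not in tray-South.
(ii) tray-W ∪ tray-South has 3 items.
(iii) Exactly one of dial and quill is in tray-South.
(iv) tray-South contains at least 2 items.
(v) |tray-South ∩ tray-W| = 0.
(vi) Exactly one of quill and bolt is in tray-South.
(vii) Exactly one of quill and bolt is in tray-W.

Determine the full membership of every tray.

tray-W = {bolt}; tray-South = {gear, quill}

From (i): bolt ∉ tray-South.
(vi) (exactly one): quill ∈ tray-South.
(iii) (exactly one): dial ∉ tray-South.
(iv): only 2 candidates remain for tray-South, so all are in.
Suppose quill ∈ tray-W: no assignment then satisfies all the clues, so quill ∉ tray-W.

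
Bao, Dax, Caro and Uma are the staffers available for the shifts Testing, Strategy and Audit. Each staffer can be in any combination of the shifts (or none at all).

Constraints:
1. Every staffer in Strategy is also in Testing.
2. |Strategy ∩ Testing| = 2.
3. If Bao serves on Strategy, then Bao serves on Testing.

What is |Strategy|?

2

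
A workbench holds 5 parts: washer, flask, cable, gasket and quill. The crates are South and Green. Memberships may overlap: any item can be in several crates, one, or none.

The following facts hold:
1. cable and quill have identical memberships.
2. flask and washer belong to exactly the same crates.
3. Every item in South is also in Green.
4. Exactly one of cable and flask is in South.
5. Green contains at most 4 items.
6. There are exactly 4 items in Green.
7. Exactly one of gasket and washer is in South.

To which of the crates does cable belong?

cable: Green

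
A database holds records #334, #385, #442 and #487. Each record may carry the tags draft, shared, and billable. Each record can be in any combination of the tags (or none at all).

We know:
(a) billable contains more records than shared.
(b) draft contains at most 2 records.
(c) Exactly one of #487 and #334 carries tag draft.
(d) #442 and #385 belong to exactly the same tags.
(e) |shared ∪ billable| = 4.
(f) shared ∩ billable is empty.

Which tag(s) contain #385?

#385: billable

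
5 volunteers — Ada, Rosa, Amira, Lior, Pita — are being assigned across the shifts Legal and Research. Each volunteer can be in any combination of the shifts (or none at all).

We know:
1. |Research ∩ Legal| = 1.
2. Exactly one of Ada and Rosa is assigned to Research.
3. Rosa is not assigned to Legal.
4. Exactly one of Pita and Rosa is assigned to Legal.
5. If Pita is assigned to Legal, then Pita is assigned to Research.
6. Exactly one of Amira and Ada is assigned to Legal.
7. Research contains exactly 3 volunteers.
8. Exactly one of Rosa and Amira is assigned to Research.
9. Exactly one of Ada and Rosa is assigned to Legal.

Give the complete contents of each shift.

Legal = {Ada, Pita}; Research = {Lior, Pita, Rosa}

From (3): Rosa ∉ Legal.
(4) (exactly one): Pita ∈ Legal.
(5): Pita ∈ Research.
(9) (exactly one): Ada ∈ Legal.
(6) (exactly one): Amira ∉ Legal.
Suppose Ada ∈ Research: no assignment then satisfies all the clues, so Ada ∉ Research.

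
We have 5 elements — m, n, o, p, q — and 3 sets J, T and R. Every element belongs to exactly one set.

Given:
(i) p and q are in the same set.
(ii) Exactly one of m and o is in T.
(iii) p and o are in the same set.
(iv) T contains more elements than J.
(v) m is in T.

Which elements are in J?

J = {}

From (v): m ∈ T.
(ii) (exactly one): o ∉ T.
(iii): p matches o: p ∉ T.
(i): q matches p: q ∉ T.
Suppose n ∈ J: no assignment then satisfies all the clues, so n ∉ J.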